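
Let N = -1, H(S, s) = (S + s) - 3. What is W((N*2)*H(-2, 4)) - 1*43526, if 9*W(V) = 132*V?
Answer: -130490/3 ≈ -43497.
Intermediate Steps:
H(S, s) = -3 + S + s
W(V) = 44*V/3 (W(V) = (132*V)/9 = 44*V/3)
W((N*2)*H(-2, 4)) - 1*43526 = 44*((-1*2)*(-3 - 2 + 4))/3 - 1*43526 = 44*(-2*(-1))/3 - 43526 = (44/3)*2 - 43526 = 88/3 - 43526 = -130490/3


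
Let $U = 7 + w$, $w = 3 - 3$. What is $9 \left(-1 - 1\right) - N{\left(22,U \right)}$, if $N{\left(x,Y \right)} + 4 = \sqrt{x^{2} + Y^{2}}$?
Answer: $-14 - \sqrt{533} \approx -37.087$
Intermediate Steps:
$w = 0$ ($w = 3 - 3 = 0$)
$U = 7$ ($U = 7 + 0 = 7$)
$N{\left(x,Y \right)} = -4 + \sqrt{Y^{2} + x^{2}}$ ($N{\left(x,Y \right)} = -4 + \sqrt{x^{2} + Y^{2}} = -4 + \sqrt{Y^{2} + x^{2}}$)
$9 \left(-1 - 1\right) - N{\left(22,U \right)} = 9 \left(-1 - 1\right) - \left(-4 + \sqrt{7^{2} + 22^{2}}\right) = 9 \left(-2\right) - \left(-4 + \sqrt{49 + 484}\right) = -18 - \left(-4 + \sqrt{533}\right) = -18 + \left(4 - \sqrt{533}\right) = -14 - \sqrt{533}$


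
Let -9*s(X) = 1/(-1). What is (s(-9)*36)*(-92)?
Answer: -368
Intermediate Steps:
s(X) = 1/9 (s(X) = -1/9/(-1) = -1/9*(-1) = 1/9)
(s(-9)*36)*(-92) = ((1/9)*36)*(-92) = 4*(-92) = -368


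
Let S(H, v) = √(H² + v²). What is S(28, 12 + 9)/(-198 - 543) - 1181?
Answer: -875156/741 ≈ -1181.0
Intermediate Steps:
S(28, 12 + 9)/(-198 - 543) - 1181 = √(28² + (12 + 9)²)/(-198 - 543) - 1181 = √(784 + 21²)/(-741) - 1181 = √(784 + 441)*(-1/741) - 1181 = √1225*(-1/741) - 1181 = 35*(-1/741) - 1181 = -35/741 - 1181 = -875156/741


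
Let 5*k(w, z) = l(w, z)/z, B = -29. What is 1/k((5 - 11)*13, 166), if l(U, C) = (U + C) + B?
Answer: 830/59 ≈ 14.068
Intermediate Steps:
l(U, C) = -29 + C + U (l(U, C) = (U + C) - 29 = (C + U) - 29 = -29 + C + U)
k(w, z) = (-29 + w + z)/(5*z) (k(w, z) = ((-29 + z + w)/z)/5 = ((-29 + w + z)/z)/5 = (-29 + w + z)/(5*z))
1/k((5 - 11)*13, 166) = 1/((1/5)*(-29 + (5 - 11)*13 + 166)/166) = 1/((1/5)*(1/166)*(-29 - 6*13 + 166)) = 1/((1/5)*(1/166)*(-29 - 78 + 166)) = 1/((1/5)*(1/166)*59) = 1/(59/830) = 830/59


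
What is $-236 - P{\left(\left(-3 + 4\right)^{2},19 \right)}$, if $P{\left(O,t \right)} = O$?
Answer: $-237$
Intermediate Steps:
$-236 - P{\left(\left(-3 + 4\right)^{2},19 \right)} = -236 - \left(-3 + 4\right)^{2} = -236 - 1^{2} = -236 - 1 = -237$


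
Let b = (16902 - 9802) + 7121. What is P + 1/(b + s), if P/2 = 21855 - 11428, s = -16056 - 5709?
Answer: 157322575/7544 ≈ 20854.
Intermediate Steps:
b = 14221 (b = 7100 + 7121 = 14221)
s = -21765
P = 20854 (P = 2*(21855 - 11428) = 2*10427 = 20854)
P + 1/(b + s) = 20854 + 1/(14221 - 21765) = 20854 + 1/(-7544) = 20854 - 1/7544 = 157322575/7544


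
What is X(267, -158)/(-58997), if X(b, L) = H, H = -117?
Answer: 117/58997 ≈ 0.0019832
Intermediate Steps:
X(b, L) = -117
X(267, -158)/(-58997) = -117/(-58997) = -117*(-1/58997) = 117/58997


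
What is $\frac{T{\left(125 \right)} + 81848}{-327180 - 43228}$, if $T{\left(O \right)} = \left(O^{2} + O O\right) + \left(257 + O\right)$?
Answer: $- \frac{14185}{46301} \approx -0.30637$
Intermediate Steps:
$T{\left(O \right)} = 257 + O + 2 O^{2}$ ($T{\left(O \right)} = \left(O^{2} + O^{2}\right) + \left(257 + O\right) = 2 O^{2} + \left(257 + O\right) = 257 + O + 2 O^{2}$)
$\frac{T{\left(125 \right)} + 81848}{-327180 - 43228} = \frac{\left(257 + 125 + 2 \cdot 125^{2}\right) + 81848}{-327180 - 43228} = \frac{\left(257 + 125 + 2 \cdot 15625\right) + 81848}{-370408} = \left(\left(257 + 125 + 31250\right) + 81848\right) \left(- \frac{1}{370408}\right) = \left(31632 + 81848\right) \left(- \frac{1}{370408}\right) = 113480 \left(- \frac{1}{370408}\right) = - \frac{14185}{46301}$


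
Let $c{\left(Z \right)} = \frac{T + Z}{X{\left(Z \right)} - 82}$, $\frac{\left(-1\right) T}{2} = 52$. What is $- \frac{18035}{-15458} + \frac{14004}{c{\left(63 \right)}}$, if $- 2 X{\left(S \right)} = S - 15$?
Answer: $\frac{22946965627}{633778} \approx 36207.0$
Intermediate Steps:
$T = -104$ ($T = \left(-2\right) 52 = -104$)
$X{\left(S \right)} = \frac{15}{2} - \frac{S}{2}$ ($X{\left(S \right)} = - \frac{S - 15}{2} = - \frac{-15 + S}{2} = \frac{15}{2} - \frac{S}{2}$)
$c{\left(Z \right)} = \frac{-104 + Z}{- \frac{149}{2} - \frac{Z}{2}}$ ($c{\left(Z \right)} = \frac{-104 + Z}{\left(\frac{15}{2} - \frac{Z}{2}\right) - 82} = \frac{-104 + Z}{- \frac{149}{2} - \frac{Z}{2}}$)
$- \frac{18035}{-15458} + \frac{14004}{c{\left(63 \right)}} = - \frac{18035}{-15458} + \frac{14004}{2 \frac{1}{149 + 63} \left(104 - 63\right)} = \left(-18035\right) \left(- \frac{1}{15458}\right) + \frac{14004}{2 \cdot \frac{1}{212} \left(104 - 63\right)} = \frac{18035}{15458} + \frac{14004}{2 \cdot \frac{1}{212} \cdot 41} = \frac{18035}{15458} + \frac{14004}{\frac{41}{106}} = \frac{18035}{15458} + 14004 \cdot \frac{106}{41} = \frac{18035}{15458} + \frac{1484424}{41} = \frac{22946965627}{633778}$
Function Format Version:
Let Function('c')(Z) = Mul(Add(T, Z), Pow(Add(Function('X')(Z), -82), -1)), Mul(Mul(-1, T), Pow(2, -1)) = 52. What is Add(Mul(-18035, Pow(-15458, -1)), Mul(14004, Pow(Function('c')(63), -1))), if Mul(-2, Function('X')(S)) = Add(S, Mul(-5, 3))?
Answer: Rational(22946965627, 633778) ≈ 36207.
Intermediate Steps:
T = -104 (T = Mul(-2, 52) = -104)
Function('X')(S) = Add(Rational(15, 2), Mul(Rational(-1, 2), S)) (Function('X')(S) = Mul(Rational(-1, 2), Add(S, Mul(-5, 3))) = Mul(Rational(-1, 2), Add(S, -15)) = Mul(Rational(-1, 2), Add(-15, S)) = Add(Rational(15, 2), Mul(Rational(-1, 2), S)))
Function('c')(Z) = Mul(Pow(Add(Rational(-149, 2), Mul(Rational(-1, 2), Z)), -1), Add(-104, Z)) (Function('c')(Z) = Mul(Add(-104, Z), Pow(Add(Add(Rational(15, 2), Mul(Rational(-1, 2), Z)), -82), -1)) = Mul(Add(-104, Z), Pow(Add(Rational(-149, 2), Mul(Rational(-1, 2), Z)), -1)) = Mul(Pow(Add(Rational(-149, 2), Mul(Rational(-1, 2), Z)), -1), Add(-104, Z)))
Add(Mul(-18035, Pow(-15458, -1)), Mul(14004, Pow(Function('c')(63), -1))) = Add(Mul(-18035, Pow(-15458, -1)), Mul(14004, Pow(Mul(2, Pow(Add(149, 63), -1), Add(104, Mul(-1, 63))), -1))) = Add(Mul(-18035, Rational(-1, 15458)), Mul(14004, Pow(Mul(2, Pow(212, -1), Add(104, -63)), -1))) = Add(Rational(18035, 15458), Mul(14004, Pow(Mul(2, Rational(1, 212), 41), -1))) = Add(Rational(18035, 15458), Mul(14004, Pow(Rational(41, 106), -1))) = Add(Rational(18035, 15458), Mul(14004, Rational(106, 41))) = Add(Rational(18035, 15458), Rational(1484424, 41)) = Rational(22946965627, 633778)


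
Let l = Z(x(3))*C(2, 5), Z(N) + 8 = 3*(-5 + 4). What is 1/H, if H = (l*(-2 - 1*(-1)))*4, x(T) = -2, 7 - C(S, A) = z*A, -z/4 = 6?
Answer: 1/5588 ≈ 0.00017895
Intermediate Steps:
z = -24 (z = -4*6 = -24)
C(S, A) = 7 + 24*A (C(S, A) = 7 - (-24)*A = 7 + 24*A)
Z(N) = -11 (Z(N) = -8 + 3*(-5 + 4) = -8 + 3*(-1) = -8 - 3 = -11)
l = -1397 (l = -11*(7 + 24*5) = -11*(7 + 120) = -11*127 = -1397)
H = 5588 (H = -1397*(-2 - 1*(-1))*4 = -1397*(-2 + 1)*4 = -1397*(-1)*4 = 1397*4 = 5588)
1/H = 1/5588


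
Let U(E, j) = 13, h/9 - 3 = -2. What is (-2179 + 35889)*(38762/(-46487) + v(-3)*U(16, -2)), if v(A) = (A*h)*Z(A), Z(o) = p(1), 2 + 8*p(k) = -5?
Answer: 1919927143865/185948 ≈ 1.0325e+7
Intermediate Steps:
h = 9 (h = 27 + 9*(-2) = 27 - 18 = 9)
p(k) = -7/8 (p(k) = -¼ + (⅛)*(-5) = -¼ - 5/8 = -7/8)
Z(o) = -7/8
v(A) = -63*A/8 (v(A) = (A*9)*(-7/8) = (9*A)*(-7/8) = -63*A/8)
(-2179 + 35889)*(38762/(-46487) + v(-3)*U(16, -2)) = (-2179 + 35889)*(38762/(-46487) - 63/8*(-3)*13) = 33710*(38762*(-1/46487) + (189/8)*13) = 33710*(-38762/46487 + 2457/8) = 33710*(113908463/371896) = 1919927143865/185948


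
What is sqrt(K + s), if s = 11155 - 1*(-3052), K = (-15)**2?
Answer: 4*sqrt(902) ≈ 120.13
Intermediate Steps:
K = 225
s = 14207 (s = 11155 + 3052 = 14207)
sqrt(K + s) = sqrt(225 + 14207) = sqrt(14432) = 4*sqrt(902)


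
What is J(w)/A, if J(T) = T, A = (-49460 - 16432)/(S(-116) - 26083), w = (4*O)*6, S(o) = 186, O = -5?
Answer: -13630/289 ≈ -47.163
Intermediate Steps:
w = -120 (w = (4*(-5))*6 = -20*6 = -120)
A = 3468/1363 (A = (-49460 - 16432)/(186 - 26083) = -65892/(-25897) = -65892*(-1/25897) = 3468/1363 ≈ 2.5444)
J(w)/A = -120/3468/1363 = -120*1363/3468 = -13630/289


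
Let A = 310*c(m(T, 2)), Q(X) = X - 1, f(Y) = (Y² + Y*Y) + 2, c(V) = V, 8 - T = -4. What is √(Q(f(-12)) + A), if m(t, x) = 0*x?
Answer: 17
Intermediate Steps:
T = 12 (T = 8 - 1*(-4) = 8 + 4 = 12)
m(t, x) = 0
f(Y) = 2 + 2*Y² (f(Y) = (Y² + Y²) + 2 = 2*Y² + 2 = 2 + 2*Y²)
Q(X) = -1 + X
A = 0 (A = 310*0 = 0)
√(Q(f(-12)) + A) = √((-1 + (2 + 2*(-12)²)) + 0) = √((-1 + (2 + 2*144)) + 0) = √((-1 + (2 + 288)) + 0) = √((-1 + 290) + 0) = √(289 + 0) = √289 = 17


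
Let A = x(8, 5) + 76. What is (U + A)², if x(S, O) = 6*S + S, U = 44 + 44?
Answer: 48400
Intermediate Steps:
U = 88
x(S, O) = 7*S
A = 132 (A = 7*8 + 76 = 56 + 76 = 132)
(U + A)² = (88 + 132)² = 220² = 48400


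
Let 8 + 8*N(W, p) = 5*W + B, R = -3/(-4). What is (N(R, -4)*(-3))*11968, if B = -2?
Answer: 28050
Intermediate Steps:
R = 3/4 (R = -3*(-1/4) = 3/4 ≈ 0.75000)
N(W, p) = -5/4 + 5*W/8 (N(W, p) = -1 + (5*W - 2)/8 = -1 + (-2 + 5*W)/8 = -1 + (-1/4 + 5*W/8) = -5/4 + 5*W/8)
(N(R, -4)*(-3))*11968 = ((-5/4 + (5/8)*(3/4))*(-3))*11968 = ((-5/4 + 15/32)*(-3))*11968 = -25/32*(-3)*11968 = (75/32)*11968 = 28050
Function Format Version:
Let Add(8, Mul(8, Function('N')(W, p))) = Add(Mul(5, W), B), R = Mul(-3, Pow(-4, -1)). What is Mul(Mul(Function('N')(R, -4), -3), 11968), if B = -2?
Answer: 28050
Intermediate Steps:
R = Rational(3, 4) (R = Mul(-3, Rational(-1, 4)) = Rational(3, 4) ≈ 0.75000)
Function('N')(W, p) = Add(Rational(-5, 4), Mul(Rational(5, 8), W)) (Function('N')(W, p) = Add(-1, Mul(Rational(1, 8), Add(Mul(5, W), -2))) = Add(-1, Mul(Rational(1, 8), Add(-2, Mul(5, W)))) = Add(-1, Add(Rational(-1, 4), Mul(Rational(5, 8), W))) = Add(Rational(-5, 4), Mul(Rational(5, 8), W)))
Mul(Mul(Function('N')(R, -4), -3), 11968) = Mul(Mul(Add(Rational(-5, 4), Mul(Rational(5, 8), Rational(3, 4))), -3), 11968) = Mul(Mul(Add(Rational(-5, 4), Rational(15, 32)), -3), 11968) = Mul(Mul(Rational(-25, 32), -3), 11968) = Mul(Rational(75, 32), 11968) = 28050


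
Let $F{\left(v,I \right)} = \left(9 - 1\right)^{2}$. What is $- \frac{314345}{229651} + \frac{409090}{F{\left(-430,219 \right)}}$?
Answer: $\frac{46963904755}{7348832} \approx 6390.7$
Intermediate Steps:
$F{\left(v,I \right)} = 64$ ($F{\left(v,I \right)} = 8^{2} = 64$)
$- \frac{314345}{229651} + \frac{409090}{F{\left(-430,219 \right)}} = - \frac{314345}{229651} + \frac{409090}{64} = \left(-314345\right) \frac{1}{229651} + 409090 \cdot \frac{1}{64} = - \frac{314345}{229651} + \frac{204545}{32} = \frac{46963904755}{7348832}$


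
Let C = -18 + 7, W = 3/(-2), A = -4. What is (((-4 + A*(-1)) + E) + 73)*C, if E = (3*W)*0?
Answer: -803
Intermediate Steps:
W = -3/2 (W = 3*(-½) = -3/2 ≈ -1.5000)
C = -11
E = 0 (E = (3*(-3/2))*0 = -9/2*0 = 0)
(((-4 + A*(-1)) + E) + 73)*C = (((-4 - 4*(-1)) + 0) + 73)*(-11) = (((-4 + 4) + 0) + 73)*(-11) = ((0 + 0) + 73)*(-11) = (0 + 73)*(-11) = 73*(-11) = -803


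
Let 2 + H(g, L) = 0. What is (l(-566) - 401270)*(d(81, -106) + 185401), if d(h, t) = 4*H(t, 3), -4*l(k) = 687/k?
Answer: -168424830220049/2264 ≈ -7.4393e+10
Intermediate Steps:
H(g, L) = -2 (H(g, L) = -2 + 0 = -2)
l(k) = -687/(4*k)
d(h, t) = -8 (d(h, t) = 4*(-2) = -8)
(l(-566) - 401270)*(d(81, -106) + 185401) = (-687/4/(-566) - 401270)*(-8 + 185401) = (-687/4*(-1/566) - 401270)*185393 = (687/2264 - 401270)*185393 = -908474593/2264*185393 = -168424830220049/2264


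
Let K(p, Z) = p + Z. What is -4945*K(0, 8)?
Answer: -39560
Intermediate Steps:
K(p, Z) = Z + p
-4945*K(0, 8) = -4945*(8 + 0) = -4945*8 = -39560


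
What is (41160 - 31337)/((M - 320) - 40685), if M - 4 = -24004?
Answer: -9823/65005 ≈ -0.15111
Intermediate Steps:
M = -24000 (M = 4 - 24004 = -24000)
(41160 - 31337)/((M - 320) - 40685) = (41160 - 31337)/((-24000 - 320) - 40685) = 9823/(-24320 - 40685) = 9823/(-65005) = 9823*(-1/65005) = -9823/65005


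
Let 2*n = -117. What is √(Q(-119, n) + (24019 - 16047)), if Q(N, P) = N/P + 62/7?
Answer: 2*√148739227/273 ≈ 89.347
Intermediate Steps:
n = -117/2 (n = (½)*(-117) = -117/2 ≈ -58.500)
Q(N, P) = 62/7 + N/P (Q(N, P) = N/P + 62*(⅐) = N/P + 62/7 = 62/7 + N/P)
√(Q(-119, n) + (24019 - 16047)) = √((62/7 - 119/(-117/2)) + (24019 - 16047)) = √((62/7 - 119*(-2/117)) + 7972) = √((62/7 + 238/117) + 7972) = √(8920/819 + 7972) = √(6537988/819) = 2*√148739227/273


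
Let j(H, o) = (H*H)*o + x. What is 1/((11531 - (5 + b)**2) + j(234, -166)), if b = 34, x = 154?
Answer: -1/9079332 ≈ -1.1014e-7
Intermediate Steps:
j(H, o) = 154 + o*H**2 (j(H, o) = (H*H)*o + 154 = H**2*o + 154 = o*H**2 + 154 = 154 + o*H**2)
1/((11531 - (5 + b)**2) + j(234, -166)) = 1/((11531 - (5 + 34)**2) + (154 - 166*234**2)) = 1/((11531 - 1*39**2) + (154 - 166*54756)) = 1/((11531 - 1*1521) + (154 - 9089496)) = 1/((11531 - 1521) - 9089342) = 1/(10010 - 9089342) = 1/(-9079332) = -1/9079332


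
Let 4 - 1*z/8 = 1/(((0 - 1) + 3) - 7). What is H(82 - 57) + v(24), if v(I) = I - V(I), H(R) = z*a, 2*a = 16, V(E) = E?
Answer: 1344/5 ≈ 268.80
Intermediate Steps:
a = 8 (a = (½)*16 = 8)
z = 168/5 (z = 32 - 8/(((0 - 1) + 3) - 7) = 32 - 8/((-1 + 3) - 7) = 32 - 8/(2 - 7) = 32 - 8/(-5) = 32 - 8*(-⅕) = 32 + 8/5 = 168/5 ≈ 33.600)
H(R) = 1344/5 (H(R) = (168/5)*8 = 1344/5)
v(I) = 0 (v(I) = I - I = 0)
H(82 - 57) + v(24) = 1344/5 + 0 = 1344/5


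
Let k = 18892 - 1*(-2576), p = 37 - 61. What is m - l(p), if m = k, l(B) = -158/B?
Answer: 257537/12 ≈ 21461.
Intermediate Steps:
p = -24
k = 21468 (k = 18892 + 2576 = 21468)
m = 21468
m - l(p) = 21468 - (-158)/(-24) = 21468 - (-158)*(-1)/24 = 21468 - 1*79/12 = 21468 - 79/12 = 257537/12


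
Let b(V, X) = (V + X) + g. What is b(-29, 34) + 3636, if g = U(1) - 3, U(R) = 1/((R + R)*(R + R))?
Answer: 14553/4 ≈ 3638.3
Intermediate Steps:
U(R) = 1/(4*R²) (U(R) = 1/((2*R)*(2*R)) = 1/(4*R²))
g = -11/4 (g = (¼)/1² - 3 = (¼)*1 - 3 = ¼ - 3 = -11/4 ≈ -2.7500)
b(V, X) = -11/4 + V + X (b(V, X) = (V + X) - 11/4 = -11/4 + V + X)
b(-29, 34) + 3636 = (-11/4 - 29 + 34) + 3636 = 9/4 + 3636 = 14553/4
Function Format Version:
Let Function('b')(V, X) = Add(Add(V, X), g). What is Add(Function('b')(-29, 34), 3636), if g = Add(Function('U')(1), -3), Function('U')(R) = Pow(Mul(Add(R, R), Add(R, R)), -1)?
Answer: Rational(14553, 4) ≈ 3638.3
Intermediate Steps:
Function('U')(R) = Mul(Rational(1, 4), Pow(R, -2)) (Function('U')(R) = Pow(Mul(Mul(2, R), Mul(2, R)), -1) = Pow(Mul(4, Pow(R, 2)), -1) = Mul(Rational(1, 4), Pow(R, -2)))
g = Rational(-11, 4) (g = Add(Mul(Rational(1, 4), Pow(1, -2)), -3) = Add(Mul(Rational(1, 4), 1), -3) = Add(Rational(1, 4), -3) = Rational(-11, 4) ≈ -2.7500)
Function('b')(V, X) = Add(Rational(-11, 4), V, X) (Function('b')(V, X) = Add(Add(V, X), Rational(-11, 4)) = Add(Rational(-11, 4), V, X))
Add(Function('b')(-29, 34), 3636) = Add(Add(Rational(-11, 4), -29, 34), 3636) = Add(Rational(9, 4), 3636) = Rational(14553, 4)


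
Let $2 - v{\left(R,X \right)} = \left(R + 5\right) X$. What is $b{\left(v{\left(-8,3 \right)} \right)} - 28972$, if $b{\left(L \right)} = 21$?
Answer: $-28951$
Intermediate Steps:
$v{\left(R,X \right)} = 2 - X \left(5 + R\right)$ ($v{\left(R,X \right)} = 2 - \left(R + 5\right) X = 2 - \left(5 + R\right) X = 2 - X \left(5 + R\right)$)
$b{\left(v{\left(-8,3 \right)} \right)} - 28972 = 21 - 28972 = -28951$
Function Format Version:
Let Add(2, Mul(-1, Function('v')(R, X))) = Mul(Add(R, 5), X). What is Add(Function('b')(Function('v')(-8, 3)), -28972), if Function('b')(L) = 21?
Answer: -28951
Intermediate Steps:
Function('v')(R, X) = Add(2, Mul(-1, X, Add(5, R))) (Function('v')(R, X) = Add(2, Mul(-1, Mul(Add(R, 5), X))) = Add(2, Mul(-1, Mul(Add(5, R), X))) = Add(2, Mul(-1, Mul(X, Add(5, R)))) = Add(2, Mul(-1, X, Add(5, R))))
Add(Function('b')(Function('v')(-8, 3)), -28972) = Add(21, -28972) = -28951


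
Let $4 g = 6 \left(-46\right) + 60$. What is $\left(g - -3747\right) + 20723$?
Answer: $24416$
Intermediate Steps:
$g = -54$ ($g = \frac{6 \left(-46\right) + 60}{4} = \frac{-276 + 60}{4} = \frac{1}{4} \left(-216\right) = -54$)
$\left(g - -3747\right) + 20723 = \left(-54 - -3747\right) + 20723 = \left(-54 + 3747\right) + 20723 = 3693 + 20723 = 24416$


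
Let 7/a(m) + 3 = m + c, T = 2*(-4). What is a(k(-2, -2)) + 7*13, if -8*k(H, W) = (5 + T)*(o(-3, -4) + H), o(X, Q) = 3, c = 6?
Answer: 2513/27 ≈ 93.074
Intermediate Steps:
T = -8
k(H, W) = 9/8 + 3*H/8 (k(H, W) = -(5 - 8)*(3 + H)/8 = -(-3)*(3 + H)/8 = -(-9 - 3*H)/8 = 9/8 + 3*H/8)
a(m) = 7/(3 + m) (a(m) = 7/(-3 + (m + 6)) = 7/(-3 + (6 + m)) = 7/(3 + m))
a(k(-2, -2)) + 7*13 = 7/(3 + (9/8 + (3/8)*(-2))) + 7*13 = 7/(3 + (9/8 - 3/4)) + 91 = 7/(3 + 3/8) + 91 = 7/(27/8) + 91 = 7*(8/27) + 91 = 56/27 + 91 = 2513/27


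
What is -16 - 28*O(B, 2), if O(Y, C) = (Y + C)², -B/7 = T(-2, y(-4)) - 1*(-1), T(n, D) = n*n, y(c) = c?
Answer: -30508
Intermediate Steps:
T(n, D) = n²
B = -35 (B = -7*((-2)² - 1*(-1)) = -7*(4 + 1) = -7*5 = -35)
O(Y, C) = (C + Y)²
-16 - 28*O(B, 2) = -16 - 28*(2 - 35)² = -16 - 28*(-33)² = -16 - 28*1089 = -16 - 30492 = -30508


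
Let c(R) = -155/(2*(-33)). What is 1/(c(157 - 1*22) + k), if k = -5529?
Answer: -66/364759 ≈ -0.00018094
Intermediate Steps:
c(R) = 155/66 (c(R) = -155/(-66) = -155*(-1/66) = 155/66)
1/(c(157 - 1*22) + k) = 1/(155/66 - 5529) = 1/(-364759/66) = -66/364759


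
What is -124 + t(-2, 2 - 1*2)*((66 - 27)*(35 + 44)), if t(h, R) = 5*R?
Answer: -124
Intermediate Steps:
-124 + t(-2, 2 - 1*2)*((66 - 27)*(35 + 44)) = -124 + (5*(2 - 1*2))*((66 - 27)*(35 + 44)) = -124 + (5*(2 - 2))*(39*79) = -124 + (5*0)*3081 = -124 + 0*3081 = -124 + 0 = -124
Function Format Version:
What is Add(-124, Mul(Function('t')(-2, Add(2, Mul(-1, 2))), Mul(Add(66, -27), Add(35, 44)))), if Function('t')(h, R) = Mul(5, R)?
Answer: -124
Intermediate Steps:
Add(-124, Mul(Function('t')(-2, Add(2, Mul(-1, 2))), Mul(Add(66, -27), Add(35, 44)))) = Add(-124, Mul(Mul(5, Add(2, Mul(-1, 2))), Mul(Add(66, -27), Add(35, 44)))) = Add(-124, Mul(Mul(5, Add(2, -2)), Mul(39, 79))) = Add(-124, Mul(Mul(5, 0), 3081)) = Add(-124, Mul(0, 3081)) = Add(-124, 0) = -124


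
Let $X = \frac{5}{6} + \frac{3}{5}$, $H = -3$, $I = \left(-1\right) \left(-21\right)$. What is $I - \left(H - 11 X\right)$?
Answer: $\frac{1193}{30} \approx 39.767$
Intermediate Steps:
$I = 21$
$X = \frac{43}{30}$ ($X = 5 \cdot \frac{1}{6} + 3 \cdot \frac{1}{5} = \frac{5}{6} + \frac{3}{5} = \frac{43}{30} \approx 1.4333$)
$I - \left(H - 11 X\right) = 21 - \left(-3 - \frac{473}{30}\right) = 21 - - \frac{563}{30} = 21 + \frac{563}{30} = \frac{1193}{30}$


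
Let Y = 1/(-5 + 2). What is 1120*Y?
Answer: -1120/3 ≈ -373.33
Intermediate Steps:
Y = -1/3 (Y = 1/(-3) = 1*(-1/3) = -1/3 ≈ -0.33333)
1120*Y = 1120*(-1/3) = -1120/3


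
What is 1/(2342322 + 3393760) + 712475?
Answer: 4086815022951/5736082 ≈ 7.1248e+5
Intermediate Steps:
1/(2342322 + 3393760) + 712475 = 1/5736082 + 712475 = 4086815022951/5736082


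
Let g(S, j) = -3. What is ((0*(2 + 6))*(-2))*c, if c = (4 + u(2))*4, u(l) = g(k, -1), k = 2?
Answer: 0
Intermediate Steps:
u(l) = -3
c = 4 (c = (4 - 3)*4 = 1*4 = 4)
((0*(2 + 6))*(-2))*c = ((0*(2 + 6))*(-2))*4 = ((0*8)*(-2))*4 = (0*(-2))*4 = 0*4 = 0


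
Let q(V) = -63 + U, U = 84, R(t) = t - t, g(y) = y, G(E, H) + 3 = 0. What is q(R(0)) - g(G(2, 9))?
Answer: 24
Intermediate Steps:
G(E, H) = -3 (G(E, H) = -3 + 0 = -3)
R(t) = 0
q(V) = 21 (q(V) = -63 + 84 = 21)
q(R(0)) - g(G(2, 9)) = 21 - 1*(-3) = 21 + 3 = 24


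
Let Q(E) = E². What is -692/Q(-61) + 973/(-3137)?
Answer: -5791337/11672777 ≈ -0.49614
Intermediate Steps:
-692/Q(-61) + 973/(-3137) = -692/((-61)²) + 973/(-3137) = -692/3721 + 973*(-1/3137) = -692*1/3721 - 973/3137 = -692/3721 - 973/3137 = -5791337/11672777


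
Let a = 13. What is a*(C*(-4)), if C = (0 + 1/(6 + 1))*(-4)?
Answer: 208/7 ≈ 29.714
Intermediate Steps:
C = -4/7 (C = (0 + 1/7)*(-4) = (0 + ⅐)*(-4) = (⅐)*(-4) = -4/7 ≈ -0.57143)
a*(C*(-4)) = 13*(-4/7*(-4)) = 13*(16/7) = 208/7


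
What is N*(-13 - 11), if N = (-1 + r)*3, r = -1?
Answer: 144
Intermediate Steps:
N = -6 (N = (-1 - 1)*3 = -2*3 = -6)
N*(-13 - 11) = -6*(-13 - 11) = -6*(-24) = 144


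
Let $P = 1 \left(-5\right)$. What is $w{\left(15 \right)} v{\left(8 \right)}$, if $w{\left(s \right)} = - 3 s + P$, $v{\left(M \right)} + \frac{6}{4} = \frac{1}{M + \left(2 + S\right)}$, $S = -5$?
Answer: $65$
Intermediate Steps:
$P = -5$
$v{\left(M \right)} = - \frac{3}{2} + \frac{1}{-3 + M}$ ($v{\left(M \right)} = - \frac{3}{2} + \frac{1}{M + \left(2 - 5\right)} = - \frac{3}{2} + \frac{1}{M - 3} = - \frac{3}{2} + \frac{1}{-3 + M}$)
$w{\left(s \right)} = -5 - 3 s$ ($w{\left(s \right)} = - 3 s - 5 = -5 - 3 s$)
$w{\left(15 \right)} v{\left(8 \right)} = \left(-5 - 45\right) \frac{11 - 24}{2 \left(-3 + 8\right)} = \left(-5 - 45\right) \frac{11 - 24}{2 \cdot 5} = - 50 \cdot \frac{1}{2} \cdot \frac{1}{5} \left(-13\right) = \left(-50\right) \left(- \frac{13}{10}\right) = 65$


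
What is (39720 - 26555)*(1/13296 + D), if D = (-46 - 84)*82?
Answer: -1865946001235/13296 ≈ -1.4034e+8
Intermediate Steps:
D = -10660 (D = -130*82 = -10660)
(39720 - 26555)*(1/13296 + D) = (39720 - 26555)*(1/13296 - 10660) = 13165*(1/13296 - 10660) = 13165*(-141735359/13296) = -1865946001235/13296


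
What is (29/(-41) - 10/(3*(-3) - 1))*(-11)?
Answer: -132/41 ≈ -3.2195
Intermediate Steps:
(29/(-41) - 10/(3*(-3) - 1))*(-11) = (29*(-1/41) - 10/(-9 - 1))*(-11) = (-29/41 - 10/(-10))*(-11) = (-29/41 - 10*(-⅒))*(-11) = (-29/41 + 1)*(-11) = (12/41)*(-11) = -132/41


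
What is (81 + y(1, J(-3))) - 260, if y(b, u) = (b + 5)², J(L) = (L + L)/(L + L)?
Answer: -143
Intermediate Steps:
J(L) = 1 (J(L) = (2*L)/((2*L)) = (2*L)*(1/(2*L)) = 1)
y(b, u) = (5 + b)²
(81 + y(1, J(-3))) - 260 = (81 + (5 + 1)²) - 260 = (81 + 6²) - 260 = (81 + 36) - 260 = 117 - 260 = -143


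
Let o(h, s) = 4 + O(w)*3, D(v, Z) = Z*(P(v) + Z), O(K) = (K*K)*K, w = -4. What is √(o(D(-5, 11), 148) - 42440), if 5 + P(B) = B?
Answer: 2*I*√10657 ≈ 206.47*I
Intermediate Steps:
P(B) = -5 + B
O(K) = K³ (O(K) = K²*K = K³)
D(v, Z) = Z*(-5 + Z + v) (D(v, Z) = Z*((-5 + v) + Z) = Z*(-5 + Z + v))
o(h, s) = -188 (o(h, s) = 4 + (-4)³*3 = 4 - 64*3 = 4 - 192 = -188)
√(o(D(-5, 11), 148) - 42440) = √(-188 - 42440) = √(-42628) = 2*I*√10657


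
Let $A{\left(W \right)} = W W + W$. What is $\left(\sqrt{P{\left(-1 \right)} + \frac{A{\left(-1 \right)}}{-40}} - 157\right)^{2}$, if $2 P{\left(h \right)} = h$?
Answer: $\frac{\left(314 - i \sqrt{2}\right)^{2}}{4} \approx 24649.0 - 222.03 i$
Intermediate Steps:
$A{\left(W \right)} = W + W^{2}$ ($A{\left(W \right)} = W^{2} + W = W + W^{2}$)
$P{\left(h \right)} = \frac{h}{2}$
$\left(\sqrt{P{\left(-1 \right)} + \frac{A{\left(-1 \right)}}{-40}} - 157\right)^{2} = \left(\sqrt{\frac{1}{2} \left(-1\right) + \frac{\left(-1\right) \left(1 - 1\right)}{-40}} - 157\right)^{2} = \left(\sqrt{- \frac{1}{2} + \left(-1\right) 0 \left(- \frac{1}{40}\right)} - 157\right)^{2} = \left(\sqrt{- \frac{1}{2} + 0 \left(- \frac{1}{40}\right)} - 157\right)^{2} = \left(\sqrt{- \frac{1}{2} + 0} - 157\right)^{2} = \left(\sqrt{- \frac{1}{2}} - 157\right)^{2} = \left(\frac{i \sqrt{2}}{2} - 157\right)^{2} = \left(-157 + \frac{i \sqrt{2}}{2}\right)^{2}$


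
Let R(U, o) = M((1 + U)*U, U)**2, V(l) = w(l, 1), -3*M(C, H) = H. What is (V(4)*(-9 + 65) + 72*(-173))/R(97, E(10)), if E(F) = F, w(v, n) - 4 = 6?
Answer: -107064/9409 ≈ -11.379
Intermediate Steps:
w(v, n) = 10 (w(v, n) = 4 + 6 = 10)
M(C, H) = -H/3
V(l) = 10
R(U, o) = U**2/9 (R(U, o) = (-U/3)**2 = U**2/9)
(V(4)*(-9 + 65) + 72*(-173))/R(97, E(10)) = (10*(-9 + 65) + 72*(-173))/(((1/9)*97**2)) = (10*56 - 12456)/(((1/9)*9409)) = (560 - 12456)/(9409/9) = -11896*9/9409 = -107064/9409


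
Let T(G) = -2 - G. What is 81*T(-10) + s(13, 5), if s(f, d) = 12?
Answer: 660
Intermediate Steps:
81*T(-10) + s(13, 5) = 81*(-2 - 1*(-10)) + 12 = 81*(-2 + 10) + 12 = 81*8 + 12 = 648 + 12 = 660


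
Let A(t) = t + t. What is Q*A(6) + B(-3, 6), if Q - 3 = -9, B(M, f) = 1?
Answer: -71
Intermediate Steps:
A(t) = 2*t
Q = -6 (Q = 3 - 9 = -6)
Q*A(6) + B(-3, 6) = -12*6 + 1 = -6*12 + 1 = -72 + 1 = -71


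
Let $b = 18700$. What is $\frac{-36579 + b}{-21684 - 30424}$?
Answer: $\frac{17879}{52108} \approx 0.34311$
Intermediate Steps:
$\frac{-36579 + b}{-21684 - 30424} = \frac{-36579 + 18700}{-21684 - 30424} = - \frac{17879}{-52108} = \left(-17879\right) \left(- \frac{1}{52108}\right) = \frac{17879}{52108}$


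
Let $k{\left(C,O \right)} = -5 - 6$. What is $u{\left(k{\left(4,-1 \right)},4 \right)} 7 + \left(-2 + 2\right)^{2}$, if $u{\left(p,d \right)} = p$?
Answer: $-77$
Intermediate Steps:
$k{\left(C,O \right)} = -11$ ($k{\left(C,O \right)} = -5 - 6 = -11$)
$u{\left(k{\left(4,-1 \right)},4 \right)} 7 + \left(-2 + 2\right)^{2} = \left(-11\right) 7 + \left(-2 + 2\right)^{2} = -77 + 0^{2} = -77 + 0 = -77$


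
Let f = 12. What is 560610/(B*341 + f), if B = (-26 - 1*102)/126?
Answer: -17659215/10534 ≈ -1676.4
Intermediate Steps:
B = -64/63 (B = (-26 - 102)*(1/126) = -128*1/126 = -64/63 ≈ -1.0159)
560610/(B*341 + f) = 560610/(-64/63*341 + 12) = 560610/(-21824/63 + 12) = 560610/(-21068/63) = 560610*(-63/21068) = -17659215/10534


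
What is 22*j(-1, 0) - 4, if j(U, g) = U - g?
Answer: -26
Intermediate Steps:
22*j(-1, 0) - 4 = 22*(-1 - 1*0) - 4 = 22*(-1 + 0) - 4 = 22*(-1) - 4 = -22 - 4 = -26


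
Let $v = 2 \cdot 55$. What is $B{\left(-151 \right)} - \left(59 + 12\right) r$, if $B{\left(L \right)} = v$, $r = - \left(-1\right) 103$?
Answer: $-7203$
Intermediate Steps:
$v = 110$
$r = 103$ ($r = \left(-1\right) \left(-103\right) = 103$)
$B{\left(L \right)} = 110$
$B{\left(-151 \right)} - \left(59 + 12\right) r = 110 - \left(59 + 12\right) 103 = 110 - 71 \cdot 103 = 110 - 7313 = -7203$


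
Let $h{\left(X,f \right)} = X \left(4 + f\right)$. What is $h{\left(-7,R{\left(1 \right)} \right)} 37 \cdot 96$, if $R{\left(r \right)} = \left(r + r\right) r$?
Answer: $-149184$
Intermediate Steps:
$R{\left(r \right)} = 2 r^{2}$ ($R{\left(r \right)} = 2 r r = 2 r^{2}$)
$h{\left(-7,R{\left(1 \right)} \right)} 37 \cdot 96 = - 7 \left(4 + 2 \cdot 1^{2}\right) 37 \cdot 96 = - 7 \left(4 + 2 \cdot 1\right) 37 \cdot 96 = - 7 \left(4 + 2\right) 37 \cdot 96 = \left(-7\right) 6 \cdot 37 \cdot 96 = \left(-42\right) 37 \cdot 96 = \left(-1554\right) 96 = -149184$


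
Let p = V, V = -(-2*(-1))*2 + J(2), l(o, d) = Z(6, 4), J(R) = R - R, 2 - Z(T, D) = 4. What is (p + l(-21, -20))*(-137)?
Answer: 822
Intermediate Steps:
Z(T, D) = -2 (Z(T, D) = 2 - 1*4 = 2 - 4 = -2)
J(R) = 0
l(o, d) = -2
V = -4 (V = -(-2*(-1))*2 + 0 = -2*2 + 0 = -1*4 + 0 = -4 + 0 = -4)
p = -4
(p + l(-21, -20))*(-137) = (-4 - 2)*(-137) = -6*(-137) = 822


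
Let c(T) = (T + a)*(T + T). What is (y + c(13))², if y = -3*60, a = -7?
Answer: 576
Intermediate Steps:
y = -180
c(T) = 2*T*(-7 + T) (c(T) = (T - 7)*(T + T) = (-7 + T)*(2*T) = 2*T*(-7 + T))
(y + c(13))² = (-180 + 2*13*(-7 + 13))² = (-180 + 2*13*6)² = (-180 + 156)² = (-24)² = 576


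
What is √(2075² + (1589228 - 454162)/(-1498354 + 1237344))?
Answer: 2*√18332853759655365/130505 ≈ 2075.0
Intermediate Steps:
√(2075² + (1589228 - 454162)/(-1498354 + 1237344)) = √(4305625 + 1135066/(-261010)) = √(4305625 + 1135066*(-1/261010)) = √(4305625 - 567533/130505) = √(561905023092/130505) = 2*√18332853759655365/130505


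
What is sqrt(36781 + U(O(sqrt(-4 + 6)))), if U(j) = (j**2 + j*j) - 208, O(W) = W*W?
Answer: sqrt(36581) ≈ 191.26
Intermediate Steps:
O(W) = W**2
U(j) = -208 + 2*j**2 (U(j) = (j**2 + j**2) - 208 = 2*j**2 - 208 = -208 + 2*j**2)
sqrt(36781 + U(O(sqrt(-4 + 6)))) = sqrt(36781 + (-208 + 2*((sqrt(-4 + 6))**2)**2)) = sqrt(36781 + (-208 + 2*((sqrt(2))**2)**2)) = sqrt(36781 + (-208 + 2*2**2)) = sqrt(36781 + (-208 + 2*4)) = sqrt(36781 + (-208 + 8)) = sqrt(36781 - 200) = sqrt(36581)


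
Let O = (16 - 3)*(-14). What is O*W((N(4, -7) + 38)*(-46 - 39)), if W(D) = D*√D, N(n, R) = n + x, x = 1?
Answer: 665210*I*√3655 ≈ 4.0216e+7*I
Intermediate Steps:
N(n, R) = 1 + n (N(n, R) = n + 1 = 1 + n)
W(D) = D^(3/2)
O = -182 (O = 13*(-14) = -182)
O*W((N(4, -7) + 38)*(-46 - 39)) = -182*(-46 - 39)^(3/2)*((1 + 4) + 38)^(3/2) = -182*(-85*I*√85*(5 + 38)^(3/2)) = -182*(-3655*I*√3655) = -(-665210)*I*√3655 = 665210*I*√3655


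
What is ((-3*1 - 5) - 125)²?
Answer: 17689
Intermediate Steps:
((-3*1 - 5) - 125)² = ((-3 - 5) - 125)² = (-8 - 125)² = (-133)² = 17689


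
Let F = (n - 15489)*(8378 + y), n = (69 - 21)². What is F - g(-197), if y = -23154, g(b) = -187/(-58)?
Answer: 11299650293/58 ≈ 1.9482e+8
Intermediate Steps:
g(b) = 187/58 (g(b) = -187*(-1/58) = 187/58)
n = 2304 (n = 48² = 2304)
F = 194821560 (F = (2304 - 15489)*(8378 - 23154) = -13185*(-14776) = 194821560)
F - g(-197) = 194821560 - 1*187/58 = 194821560 - 187/58 = 11299650293/58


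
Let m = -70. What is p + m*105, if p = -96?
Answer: -7446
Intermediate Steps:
p + m*105 = -96 - 70*105 = -96 - 7350 = -7446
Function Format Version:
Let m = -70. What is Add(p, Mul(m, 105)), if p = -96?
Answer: -7446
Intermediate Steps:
Add(p, Mul(m, 105)) = Add(-96, Mul(-70, 105)) = Add(-96, -7350) = -7446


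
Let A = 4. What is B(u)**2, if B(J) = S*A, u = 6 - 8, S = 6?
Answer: 576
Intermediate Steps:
u = -2
B(J) = 24 (B(J) = 6*4 = 24)
B(u)**2 = 24**2 = 576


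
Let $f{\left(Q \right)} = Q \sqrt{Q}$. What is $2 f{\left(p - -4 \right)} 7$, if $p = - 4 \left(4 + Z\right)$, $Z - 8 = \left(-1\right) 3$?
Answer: $- 1792 i \sqrt{2} \approx - 2534.3 i$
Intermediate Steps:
$Z = 5$ ($Z = 8 - 3 = 5$)
$p = -36$ ($p = - 4 \left(4 + 5\right) = \left(-4\right) 9 = -36$)
$f{\left(Q \right)} = Q^{\frac{3}{2}}$
$2 f{\left(p - -4 \right)} 7 = 2 \left(-36 - -4\right)^{\frac{3}{2}} \cdot 7 = 2 \left(-36 + 4\right)^{\frac{3}{2}} \cdot 7 = 2 \left(-32\right)^{\frac{3}{2}} \cdot 7 = 2 \left(- 128 i \sqrt{2}\right) 7 = - 256 i \sqrt{2} \cdot 7 = - 1792 i \sqrt{2}$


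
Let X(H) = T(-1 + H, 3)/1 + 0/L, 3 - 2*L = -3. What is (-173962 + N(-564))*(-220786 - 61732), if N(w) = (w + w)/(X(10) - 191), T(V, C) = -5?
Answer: 2408142749408/49 ≈ 4.9146e+10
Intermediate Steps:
L = 3 (L = 3/2 - 1/2*(-3) = 3/2 + 3/2 = 3)
X(H) = -5 (X(H) = -5/1 + 0/3 = -5*1 + 0*(1/3) = -5 + 0 = -5)
N(w) = -w/98 (N(w) = (w + w)/(-5 - 191) = (2*w)/(-196) = (2*w)*(-1/196) = -w/98)
(-173962 + N(-564))*(-220786 - 61732) = (-173962 - 1/98*(-564))*(-220786 - 61732) = (-173962 + 282/49)*(-282518) = -8523856/49*(-282518) = 2408142749408/49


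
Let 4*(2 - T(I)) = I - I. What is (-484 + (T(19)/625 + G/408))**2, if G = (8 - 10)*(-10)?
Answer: 951825603492241/4064062500 ≈ 2.3421e+5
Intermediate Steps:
T(I) = 2 (T(I) = 2 - (I - I)/4 = 2 - 1/4*0 = 2 + 0 = 2)
G = 20 (G = -2*(-10) = 20)
(-484 + (T(19)/625 + G/408))**2 = (-484 + (2/625 + 20/408))**2 = (-484 + (2*(1/625) + 20*(1/408)))**2 = (-484 + (2/625 + 5/102))**2 = (-484 + 3329/63750)**2 = (-30851671/63750)**2 = 951825603492241/4064062500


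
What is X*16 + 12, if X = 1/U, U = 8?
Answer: 14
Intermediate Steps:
X = ⅛ (X = 1/8 = ⅛ ≈ 0.12500)
X*16 + 12 = (⅛)*16 + 12 = 2 + 12 = 14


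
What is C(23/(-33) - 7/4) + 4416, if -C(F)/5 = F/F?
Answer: 4411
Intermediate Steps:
C(F) = -5 (C(F) = -5*F/F = -5*1 = -5)
C(23/(-33) - 7/4) + 4416 = -5 + 4416 = 4411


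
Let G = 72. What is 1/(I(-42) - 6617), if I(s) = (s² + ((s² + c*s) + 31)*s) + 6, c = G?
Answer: 1/46771 ≈ 2.1381e-5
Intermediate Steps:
c = 72
I(s) = 6 + s² + s*(31 + s² + 72*s) (I(s) = (s² + ((s² + 72*s) + 31)*s) + 6 = (s² + (31 + s² + 72*s)*s) + 6 = (s² + s*(31 + s² + 72*s)) + 6 = 6 + s² + s*(31 + s² + 72*s))
1/(I(-42) - 6617) = 1/((6 + (-42)³ + 31*(-42) + 73*(-42)²) - 6617) = 1/((6 - 74088 - 1302 + 73*1764) - 6617) = 1/((6 - 74088 - 1302 + 128772) - 6617) = 1/(53388 - 6617) = 1/46771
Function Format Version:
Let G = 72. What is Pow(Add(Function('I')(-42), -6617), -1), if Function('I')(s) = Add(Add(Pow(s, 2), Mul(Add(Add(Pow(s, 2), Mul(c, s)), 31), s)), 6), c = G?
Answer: Rational(1, 46771) ≈ 2.1381e-5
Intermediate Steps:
c = 72
Function('I')(s) = Add(6, Pow(s, 2), Mul(s, Add(31, Pow(s, 2), Mul(72, s)))) (Function('I')(s) = Add(Add(Pow(s, 2), Mul(Add(Add(Pow(s, 2), Mul(72, s)), 31), s)), 6) = Add(Add(Pow(s, 2), Mul(Add(31, Pow(s, 2), Mul(72, s)), s)), 6) = Add(Add(Pow(s, 2), Mul(s, Add(31, Pow(s, 2), Mul(72, s)))), 6) = Add(6, Pow(s, 2), Mul(s, Add(31, Pow(s, 2), Mul(72, s)))))
Pow(Add(Function('I')(-42), -6617), -1) = Pow(Add(Add(6, Pow(-42, 3), Mul(31, -42), Mul(73, Pow(-42, 2))), -6617), -1) = Pow(Add(Add(6, -74088, -1302, Mul(73, 1764)), -6617), -1) = Pow(Add(Add(6, -74088, -1302, 128772), -6617), -1) = Pow(Add(53388, -6617), -1) = Pow(46771, -1) = Rational(1, 46771)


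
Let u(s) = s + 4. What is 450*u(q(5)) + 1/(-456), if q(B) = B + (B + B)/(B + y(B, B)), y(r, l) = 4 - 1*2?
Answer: 14979593/3192 ≈ 4692.9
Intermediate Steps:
y(r, l) = 2 (y(r, l) = 4 - 2 = 2)
q(B) = B + 2*B/(2 + B) (q(B) = B + (B + B)/(B + 2) = B + (2*B)/(2 + B) = B + 2*B/(2 + B))
u(s) = 4 + s
450*u(q(5)) + 1/(-456) = 450*(4 + 5*(4 + 5)/(2 + 5)) + 1/(-456) = 450*(4 + 5*9/7) - 1/456 = 450*(4 + 5*(⅐)*9) - 1/456 = 450*(4 + 45/7) - 1/456 = 450*(73/7) - 1/456 = 32850/7 - 1/456 = 14979593/3192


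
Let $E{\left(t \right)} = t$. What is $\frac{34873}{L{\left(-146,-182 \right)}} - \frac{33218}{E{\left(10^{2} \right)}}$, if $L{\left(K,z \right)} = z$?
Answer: $- \frac{1191622}{2275} \approx -523.79$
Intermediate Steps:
$\frac{34873}{L{\left(-146,-182 \right)}} - \frac{33218}{E{\left(10^{2} \right)}} = \frac{34873}{-182} - \frac{33218}{10^{2}} = 34873 \left(- \frac{1}{182}\right) - \frac{33218}{100} = - \frac{34873}{182} - \frac{16609}{50} = - \frac{1191622}{2275}$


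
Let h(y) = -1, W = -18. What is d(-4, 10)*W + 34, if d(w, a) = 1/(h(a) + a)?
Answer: 32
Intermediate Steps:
d(w, a) = 1/(-1 + a)
d(-4, 10)*W + 34 = -18/(-1 + 10) + 34 = -18/9 + 34 = (1/9)*(-18) + 34 = -2 + 34 = 32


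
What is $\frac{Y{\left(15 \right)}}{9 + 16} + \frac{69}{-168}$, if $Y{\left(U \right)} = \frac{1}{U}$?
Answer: $- \frac{8569}{21000} \approx -0.40805$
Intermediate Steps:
$\frac{Y{\left(15 \right)}}{9 + 16} + \frac{69}{-168} = \frac{1}{15 \left(9 + 16\right)} + \frac{69}{-168} = \frac{1}{15 \cdot 25} + 69 \left(- \frac{1}{168}\right) = \frac{1}{15} \cdot \frac{1}{25} - \frac{23}{56} = \frac{1}{375} - \frac{23}{56} = - \frac{8569}{21000}$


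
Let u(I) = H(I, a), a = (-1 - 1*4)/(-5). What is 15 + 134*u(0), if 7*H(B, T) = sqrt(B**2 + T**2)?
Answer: 239/7 ≈ 34.143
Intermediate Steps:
a = 1 (a = (-1 - 4)*(-1/5) = -5*(-1/5) = 1)
H(B, T) = sqrt(B**2 + T**2)/7
u(I) = sqrt(1 + I**2)/7 (u(I) = sqrt(I**2 + 1**2)/7 = sqrt(I**2 + 1)/7 = sqrt(1 + I**2)/7)
15 + 134*u(0) = 15 + 134*(sqrt(1 + 0**2)/7) = 15 + 134*(sqrt(1 + 0)/7) = 15 + 134*(sqrt(1)/7) = 15 + 134*((1/7)*1) = 15 + 134*(1/7) = 15 + 134/7 = 239/7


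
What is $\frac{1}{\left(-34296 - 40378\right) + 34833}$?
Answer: $- \frac{1}{39841} \approx -2.51 \cdot 10^{-5}$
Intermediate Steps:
$\frac{1}{\left(-34296 - 40378\right) + 34833} = \frac{1}{-74674 + 34833} = \frac{1}{-39841} = - \frac{1}{39841}$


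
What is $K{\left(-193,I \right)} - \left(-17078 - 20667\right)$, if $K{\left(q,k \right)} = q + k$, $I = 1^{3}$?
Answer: $37553$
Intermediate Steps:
$I = 1$
$K{\left(q,k \right)} = k + q$
$K{\left(-193,I \right)} - \left(-17078 - 20667\right) = \left(1 - 193\right) - \left(-17078 - 20667\right) = -192 - \left(-17078 - 20667\right) = -192 - -37745 = -192 + 37745 = 37553$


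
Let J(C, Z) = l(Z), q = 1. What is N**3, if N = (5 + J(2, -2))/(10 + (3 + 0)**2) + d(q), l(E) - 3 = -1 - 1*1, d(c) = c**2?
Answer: 15625/6859 ≈ 2.2780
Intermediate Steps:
l(E) = 1 (l(E) = 3 + (-1 - 1*1) = 3 + (-1 - 1) = 3 - 2 = 1)
J(C, Z) = 1
N = 25/19 (N = (5 + 1)/(10 + (3 + 0)**2) + 1**2 = 6/(10 + 3**2) + 1 = 6/(10 + 9) + 1 = 6/19 + 1 = 25/19 ≈ 1.3158)
N**3 = (25/19)**3 = 15625/6859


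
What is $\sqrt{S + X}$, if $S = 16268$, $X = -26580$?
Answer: $2 i \sqrt{2578} \approx 101.55 i$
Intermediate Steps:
$\sqrt{S + X} = \sqrt{16268 - 26580} = \sqrt{-10312} = 2 i \sqrt{2578}$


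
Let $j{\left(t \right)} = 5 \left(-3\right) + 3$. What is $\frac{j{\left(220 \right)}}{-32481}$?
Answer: $\frac{4}{10827} \approx 0.00036945$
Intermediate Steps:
$j{\left(t \right)} = -12$ ($j{\left(t \right)} = -15 + 3 = -12$)
$\frac{j{\left(220 \right)}}{-32481} = - \frac{12}{-32481} = \left(-12\right) \left(- \frac{1}{32481}\right) = \frac{4}{10827}$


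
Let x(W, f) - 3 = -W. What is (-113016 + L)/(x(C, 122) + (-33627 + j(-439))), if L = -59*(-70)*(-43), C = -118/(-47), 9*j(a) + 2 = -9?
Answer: 122926338/14224531 ≈ 8.6419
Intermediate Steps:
j(a) = -11/9 (j(a) = -2/9 + (⅑)*(-9) = -2/9 - 1 = -11/9)
C = 118/47 (C = -118*(-1/47) = 118/47 ≈ 2.5106)
x(W, f) = 3 - W
L = -177590 (L = 4130*(-43) = -177590)
(-113016 + L)/(x(C, 122) + (-33627 + j(-439))) = (-113016 - 177590)/((3 - 1*118/47) + (-33627 - 11/9)) = -290606/((3 - 118/47) - 302654/9) = -290606/(23/47 - 302654/9) = -290606/(-14224531/423) = -290606*(-423/14224531) = 122926338/14224531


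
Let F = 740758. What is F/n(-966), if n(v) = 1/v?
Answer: -715572228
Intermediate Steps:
F/n(-966) = 740758/(1/(-966)) = 740758/(-1/966) = 740758*(-966) = -715572228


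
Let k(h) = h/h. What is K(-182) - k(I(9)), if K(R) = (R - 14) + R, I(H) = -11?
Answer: -379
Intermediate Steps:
K(R) = -14 + 2*R (K(R) = (-14 + R) + R = -14 + 2*R)
k(h) = 1
K(-182) - k(I(9)) = (-14 + 2*(-182)) - 1*1 = (-14 - 364) - 1 = -378 - 1 = -379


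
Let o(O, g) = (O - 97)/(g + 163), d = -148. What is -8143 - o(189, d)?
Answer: -122237/15 ≈ -8149.1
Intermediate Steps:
o(O, g) = (-97 + O)/(163 + g)
-8143 - o(189, d) = -8143 - (-97 + 189)/(163 - 148) = -8143 - 92/15 = -122237/15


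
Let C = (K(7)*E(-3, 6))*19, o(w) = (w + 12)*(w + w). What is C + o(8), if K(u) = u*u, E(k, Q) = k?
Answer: -2473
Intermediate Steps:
K(u) = u**2
o(w) = 2*w*(12 + w) (o(w) = (12 + w)*(2*w) = 2*w*(12 + w))
C = -2793 (C = (7**2*(-3))*19 = (49*(-3))*19 = -147*19 = -2793)
C + o(8) = -2793 + 2*8*(12 + 8) = -2793 + 2*8*20 = -2793 + 320 = -2473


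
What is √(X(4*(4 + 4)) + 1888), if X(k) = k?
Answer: 8*√30 ≈ 43.818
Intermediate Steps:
√(X(4*(4 + 4)) + 1888) = √(4*(4 + 4) + 1888) = √(4*8 + 1888) = √(32 + 1888) = √1920 = 8*√30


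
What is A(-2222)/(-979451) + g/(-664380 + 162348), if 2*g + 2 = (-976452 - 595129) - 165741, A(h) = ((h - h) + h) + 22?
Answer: 12907823257/7450238552 ≈ 1.7325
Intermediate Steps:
A(h) = 22 + h (A(h) = (0 + h) + 22 = h + 22 = 22 + h)
g = -868662 (g = -1 + ((-976452 - 595129) - 165741)/2 = -1 + (-1571581 - 165741)/2 = -1 + (½)*(-1737322) = -1 - 868661 = -868662)
A(-2222)/(-979451) + g/(-664380 + 162348) = (22 - 2222)/(-979451) - 868662/(-664380 + 162348) = -2200*(-1/979451) - 868662/(-502032) = 200/89041 - 868662*(-1/502032) = 200/89041 + 144777/83672 = 12907823257/7450238552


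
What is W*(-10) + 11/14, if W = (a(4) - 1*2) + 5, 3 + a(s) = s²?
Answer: -2229/14 ≈ -159.21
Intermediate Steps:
a(s) = -3 + s²
W = 16 (W = ((-3 + 4²) - 1*2) + 5 = ((-3 + 16) - 2) + 5 = (13 - 2) + 5 = 11 + 5 = 16)
W*(-10) + 11/14 = 16*(-10) + 11/14 = -160 + 11*(1/14) = -160 + 11/14 = -2229/14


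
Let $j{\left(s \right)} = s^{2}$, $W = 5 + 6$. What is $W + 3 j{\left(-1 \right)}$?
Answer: $14$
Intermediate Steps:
$W = 11$
$W + 3 j{\left(-1 \right)} = 11 + 3 \left(-1\right)^{2} = 11 + 3 \cdot 1 = 11 + 3 = 14$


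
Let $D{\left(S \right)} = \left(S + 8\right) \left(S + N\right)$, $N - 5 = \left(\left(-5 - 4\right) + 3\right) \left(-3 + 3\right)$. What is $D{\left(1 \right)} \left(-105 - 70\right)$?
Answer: $-9450$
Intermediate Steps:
$N = 5$ ($N = 5 + \left(\left(-5 - 4\right) + 3\right) \left(-3 + 3\right) = 5 + \left(\left(-5 - 4\right) + 3\right) 0 = 5 + \left(-9 + 3\right) 0 = 5 - 0 = 5 + 0 = 5$)
$D{\left(S \right)} = \left(5 + S\right) \left(8 + S\right)$ ($D{\left(S \right)} = \left(S + 8\right) \left(S + 5\right) = \left(8 + S\right) \left(5 + S\right) = \left(5 + S\right) \left(8 + S\right)$)
$D{\left(1 \right)} \left(-105 - 70\right) = \left(40 + 1^{2} + 13 \cdot 1\right) \left(-105 - 70\right) = \left(40 + 1 + 13\right) \left(-175\right) = 54 \left(-175\right) = -9450$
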